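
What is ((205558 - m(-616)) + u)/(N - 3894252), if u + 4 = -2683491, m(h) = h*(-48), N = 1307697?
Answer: 167167/172437 ≈ 0.96944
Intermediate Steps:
m(h) = -48*h
u = -2683495 (u = -4 - 2683491 = -2683495)
((205558 - m(-616)) + u)/(N - 3894252) = ((205558 - (-48)*(-616)) - 2683495)/(1307697 - 3894252) = ((205558 - 1*29568) - 2683495)/(-2586555) = ((205558 - 29568) - 2683495)*(-1/2586555) = (175990 - 2683495)*(-1/2586555) = -2507505*(-1/2586555) = 167167/172437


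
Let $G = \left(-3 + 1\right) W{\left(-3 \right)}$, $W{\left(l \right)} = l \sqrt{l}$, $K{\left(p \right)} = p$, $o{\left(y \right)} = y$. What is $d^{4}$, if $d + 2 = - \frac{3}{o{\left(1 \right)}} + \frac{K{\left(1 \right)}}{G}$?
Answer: $\frac{\left(90 + i \sqrt{3}\right)^{4}}{104976} \approx 623.61 + 48.095 i$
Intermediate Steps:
$W{\left(l \right)} = l^{\frac{3}{2}}$
$G = 6 i \sqrt{3}$ ($G = \left(-3 + 1\right) \left(-3\right)^{\frac{3}{2}} = - 2 \left(- 3 i \sqrt{3}\right) = 6 i \sqrt{3} \approx 10.392 i$)
$d = -5 - \frac{i \sqrt{3}}{18}$ ($d = -2 + \left(- \frac{3}{1} + 1 \frac{1}{6 i \sqrt{3}}\right) = -2 + \left(\left(-3\right) 1 + 1 \left(- \frac{i \sqrt{3}}{18}\right)\right) = -2 - \left(3 + \frac{i \sqrt{3}}{18}\right) = -5 - \frac{i \sqrt{3}}{18} \approx -5.0 - 0.096225 i$)
$d^{4} = \left(-5 - \frac{i \sqrt{3}}{18}\right)^{4}$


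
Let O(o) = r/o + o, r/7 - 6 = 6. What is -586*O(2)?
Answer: -25784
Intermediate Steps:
r = 84 (r = 42 + 7*6 = 42 + 42 = 84)
O(o) = o + 84/o (O(o) = 84/o + o = o + 84/o)
-586*O(2) = -586*(2 + 84/2) = -586*(2 + 84*(½)) = -586*(2 + 42) = -586*44 = -25784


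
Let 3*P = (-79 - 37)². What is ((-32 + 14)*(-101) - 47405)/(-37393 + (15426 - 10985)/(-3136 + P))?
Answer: 184536176/151353541 ≈ 1.2192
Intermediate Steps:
P = 13456/3 (P = (-79 - 37)²/3 = (⅓)*(-116)² = (⅓)*13456 = 13456/3 ≈ 4485.3)
((-32 + 14)*(-101) - 47405)/(-37393 + (15426 - 10985)/(-3136 + P)) = ((-32 + 14)*(-101) - 47405)/(-37393 + (15426 - 10985)/(-3136 + 13456/3)) = (-18*(-101) - 47405)/(-37393 + 4441/(4048/3)) = (1818 - 47405)/(-37393 + 4441*(3/4048)) = -45587/(-37393 + 13323/4048) = -45587/(-151353541/4048) = -45587*(-4048/151353541) = 184536176/151353541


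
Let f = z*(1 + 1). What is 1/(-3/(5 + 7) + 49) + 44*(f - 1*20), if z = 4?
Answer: -102956/195 ≈ -527.98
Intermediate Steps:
f = 8 (f = 4*(1 + 1) = 4*2 = 8)
1/(-3/(5 + 7) + 49) + 44*(f - 1*20) = 1/(-3/(5 + 7) + 49) + 44*(8 - 1*20) = 1/(-3/12 + 49) + 44*(8 - 20) = 1/((1/12)*(-3) + 49) + 44*(-12) = 1/(-¼ + 49) - 528 = 1/(195/4) - 528 = 4/195 - 528 = -102956/195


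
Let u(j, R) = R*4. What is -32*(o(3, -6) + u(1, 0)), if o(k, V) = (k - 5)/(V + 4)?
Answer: -32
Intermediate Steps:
o(k, V) = (-5 + k)/(4 + V)
u(j, R) = 4*R
-32*(o(3, -6) + u(1, 0)) = -32*((-5 + 3)/(4 - 6) + 4*0) = -32*(-2/(-2) + 0) = -32*(-½*(-2) + 0) = -32*(1 + 0) = -32*1 = -32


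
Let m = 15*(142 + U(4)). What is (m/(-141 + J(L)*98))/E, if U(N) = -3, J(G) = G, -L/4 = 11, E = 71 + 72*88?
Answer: -2085/28530371 ≈ -7.3080e-5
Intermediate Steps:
E = 6407 (E = 71 + 6336 = 6407)
L = -44 (L = -4*11 = -44)
m = 2085 (m = 15*(142 - 3) = 15*139 = 2085)
(m/(-141 + J(L)*98))/E = (2085/(-141 - 44*98))/6407 = (2085/(-141 - 4312))*(1/6407) = (2085/(-4453))*(1/6407) = (2085*(-1/4453))*(1/6407) = -2085/4453*1/6407 = -2085/28530371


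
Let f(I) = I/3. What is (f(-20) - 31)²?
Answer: 12769/9 ≈ 1418.8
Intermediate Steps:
f(I) = I/3 (f(I) = I*(⅓) = I/3)
(f(-20) - 31)² = ((⅓)*(-20) - 31)² = (-20/3 - 31)² = (-113/3)² = 12769/9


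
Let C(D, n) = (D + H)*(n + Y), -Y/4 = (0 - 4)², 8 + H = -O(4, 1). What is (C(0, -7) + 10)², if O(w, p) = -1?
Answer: 257049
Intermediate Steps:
H = -7 (H = -8 - 1*(-1) = -8 + 1 = -7)
Y = -64 (Y = -4*(0 - 4)² = -4*(-4)² = -4*16 = -64)
C(D, n) = (-64 + n)*(-7 + D) (C(D, n) = (D - 7)*(n - 64) = (-7 + D)*(-64 + n) = (-64 + n)*(-7 + D))
(C(0, -7) + 10)² = ((448 - 64*0 - 7*(-7) + 0*(-7)) + 10)² = ((448 + 0 + 49 + 0) + 10)² = (497 + 10)² = 507² = 257049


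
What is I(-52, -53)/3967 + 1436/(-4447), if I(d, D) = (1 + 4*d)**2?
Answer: 184852891/17641249 ≈ 10.478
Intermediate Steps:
I(-52, -53)/3967 + 1436/(-4447) = (1 + 4*(-52))**2/3967 + 1436/(-4447) = (1 - 208)**2*(1/3967) + 1436*(-1/4447) = (-207)**2*(1/3967) - 1436/4447 = 42849*(1/3967) - 1436/4447 = 42849/3967 - 1436/4447 = 184852891/17641249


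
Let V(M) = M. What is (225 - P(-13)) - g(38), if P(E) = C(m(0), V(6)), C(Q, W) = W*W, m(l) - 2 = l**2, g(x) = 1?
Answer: 188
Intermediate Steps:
m(l) = 2 + l**2
C(Q, W) = W**2
P(E) = 36 (P(E) = 6**2 = 36)
(225 - P(-13)) - g(38) = (225 - 1*36) - 1*1 = (225 - 36) - 1 = 189 - 1 = 188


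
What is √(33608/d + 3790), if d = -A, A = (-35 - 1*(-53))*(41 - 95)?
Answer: 2*√697029/27 ≈ 61.843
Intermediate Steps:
A = -972 (A = (-35 + 53)*(-54) = 18*(-54) = -972)
d = 972 (d = -1*(-972) = 972)
√(33608/d + 3790) = √(33608/972 + 3790) = √(33608*(1/972) + 3790) = √(8402/243 + 3790) = √(929372/243) = 2*√697029/27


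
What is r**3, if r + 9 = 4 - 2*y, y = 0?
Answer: -125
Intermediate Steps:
r = -5 (r = -9 + (4 - 2*0) = -9 + (4 + 0) = -9 + 4 = -5)
r**3 = (-5)**3 = -125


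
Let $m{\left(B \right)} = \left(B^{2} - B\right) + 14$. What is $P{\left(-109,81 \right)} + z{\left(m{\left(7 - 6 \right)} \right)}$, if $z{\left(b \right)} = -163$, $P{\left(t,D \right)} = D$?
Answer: $-82$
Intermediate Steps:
$m{\left(B \right)} = 14 + B^{2} - B$
$P{\left(-109,81 \right)} + z{\left(m{\left(7 - 6 \right)} \right)} = 81 - 163 = -82$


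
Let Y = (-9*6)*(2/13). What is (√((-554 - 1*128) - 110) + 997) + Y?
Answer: 12853/13 + 6*I*√22 ≈ 988.69 + 28.142*I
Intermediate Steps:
Y = -108/13 ≈ -8.3077
(√((-554 - 1*128) - 110) + 997) + Y = (√((-554 - 1*128) - 110) + 997) - 108/13 = (√((-554 - 128) - 110) + 997) - 108/13 = (√(-682 - 110) + 997) - 108/13 = (√(-792) + 997) - 108/13 = (6*I*√22 + 997) - 108/13 = (997 + 6*I*√22) - 108/13 = 12853/13 + 6*I*√22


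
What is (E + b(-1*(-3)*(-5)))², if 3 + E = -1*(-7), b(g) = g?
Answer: 121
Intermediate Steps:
E = 4 (E = -3 - 1*(-7) = -3 + 7 = 4)
(E + b(-1*(-3)*(-5)))² = (4 - 1*(-3)*(-5))² = (4 + 3*(-5))² = (4 - 15)² = (-11)² = 121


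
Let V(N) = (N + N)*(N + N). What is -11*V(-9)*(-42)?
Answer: 149688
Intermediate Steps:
V(N) = 4*N² (V(N) = (2*N)*(2*N) = 4*N²)
-11*V(-9)*(-42) = -44*(-9)²*(-42) = -44*81*(-42) = -11*324*(-42) = -3564*(-42) = 149688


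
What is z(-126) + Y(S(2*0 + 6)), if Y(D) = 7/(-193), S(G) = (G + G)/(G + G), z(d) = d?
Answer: -24325/193 ≈ -126.04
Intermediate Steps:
S(G) = 1 (S(G) = (2*G)/((2*G)) = (2*G)*(1/(2*G)) = 1)
Y(D) = -7/193 (Y(D) = 7*(-1/193) = -7/193)
z(-126) + Y(S(2*0 + 6)) = -126 - 7/193 = -24325/193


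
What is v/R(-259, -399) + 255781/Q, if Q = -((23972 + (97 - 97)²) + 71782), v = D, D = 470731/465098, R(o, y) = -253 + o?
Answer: -30477124461815/11400958436352 ≈ -2.6732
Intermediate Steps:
D = 470731/465098 (D = 470731*(1/465098) = 470731/465098 ≈ 1.0121)
v = 470731/465098 ≈ 1.0121
Q = -95754 (Q = -((23972 + 0²) + 71782) = -((23972 + 0) + 71782) = -(23972 + 71782) = -1*95754 = -95754)
v/R(-259, -399) + 255781/Q = 470731/(465098*(-253 - 259)) + 255781/(-95754) = (470731/465098)/(-512) + 255781*(-1/95754) = (470731/465098)*(-1/512) - 255781/95754 = -470731/238130176 - 255781/95754 = -30477124461815/11400958436352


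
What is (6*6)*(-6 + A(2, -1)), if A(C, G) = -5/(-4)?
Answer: -171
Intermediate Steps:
A(C, G) = 5/4 (A(C, G) = -5*(-¼) = 5/4)
(6*6)*(-6 + A(2, -1)) = (6*6)*(-6 + 5/4) = 36*(-19/4) = -171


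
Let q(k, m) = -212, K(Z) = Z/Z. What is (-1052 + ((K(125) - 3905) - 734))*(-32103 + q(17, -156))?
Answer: 183872350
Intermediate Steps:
K(Z) = 1
(-1052 + ((K(125) - 3905) - 734))*(-32103 + q(17, -156)) = (-1052 + ((1 - 3905) - 734))*(-32103 - 212) = (-1052 + (-3904 - 734))*(-32315) = (-1052 - 4638)*(-32315) = -5690*(-32315) = 183872350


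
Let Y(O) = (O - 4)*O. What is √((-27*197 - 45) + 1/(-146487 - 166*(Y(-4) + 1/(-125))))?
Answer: I*√214583590917807501/6324903 ≈ 73.239*I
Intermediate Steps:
Y(O) = O*(-4 + O) (Y(O) = (-4 + O)*O = O*(-4 + O))
√((-27*197 - 45) + 1/(-146487 - 166*(Y(-4) + 1/(-125)))) = √((-27*197 - 45) + 1/(-146487 - 166*(-4*(-4 - 4) + 1/(-125)))) = √((-5319 - 45) + 1/(-146487 - 166*(-4*(-8) - 1/125))) = √(-5364 + 1/(-146487 - 166*(32 - 1/125))) = √(-5364 + 1/(-146487 - 166*3999/125)) = √(-5364 + 1/(-146487 - 663834/125)) = √(-5364 + 1/(-18974709/125)) = √(-5364 - 125/18974709) = √(-101780339201/18974709) = I*√214583590917807501/6324903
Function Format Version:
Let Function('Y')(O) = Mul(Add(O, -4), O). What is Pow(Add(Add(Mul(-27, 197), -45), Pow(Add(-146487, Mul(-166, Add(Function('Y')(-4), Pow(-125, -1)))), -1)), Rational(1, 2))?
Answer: Mul(Rational(1, 6324903), I, Pow(214583590917807501, Rational(1, 2))) ≈ Mul(73.239, I)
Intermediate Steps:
Function('Y')(O) = Mul(O, Add(-4, O)) (Function('Y')(O) = Mul(Add(-4, O), O) = Mul(O, Add(-4, O)))
Pow(Add(Add(Mul(-27, 197), -45), Pow(Add(-146487, Mul(-166, Add(Function('Y')(-4), Pow(-125, -1)))), -1)), Rational(1, 2)) = Pow(Add(Add(Mul(-27, 197), -45), Pow(Add(-146487, Mul(-166, Add(Mul(-4, Add(-4, -4)), Pow(-125, -1)))), -1)), Rational(1, 2)) = Pow(Add(Add(-5319, -45), Pow(Add(-146487, Mul(-166, Add(Mul(-4, -8), Rational(-1, 125)))), -1)), Rational(1, 2)) = Pow(Add(-5364, Pow(Add(-146487, Mul(-166, Add(32, Rational(-1, 125)))), -1)), Rational(1, 2)) = Pow(Add(-5364, Pow(Add(-146487, Mul(-166, Rational(3999, 125))), -1)), Rational(1, 2)) = Pow(Add(-5364, Pow(Add(-146487, Rational(-663834, 125)), -1)), Rational(1, 2)) = Pow(Add(-5364, Pow(Rational(-18974709, 125), -1)), Rational(1, 2)) = Pow(Add(-5364, Rational(-125, 18974709)), Rational(1, 2)) = Pow(Rational(-101780339201, 18974709), Rational(1, 2)) = Mul(Rational(1, 6324903), I, Pow(214583590917807501, Rational(1, 2)))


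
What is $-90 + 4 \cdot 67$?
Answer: $178$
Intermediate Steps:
$-90 + 4 \cdot 67 = -90 + 268 = 178$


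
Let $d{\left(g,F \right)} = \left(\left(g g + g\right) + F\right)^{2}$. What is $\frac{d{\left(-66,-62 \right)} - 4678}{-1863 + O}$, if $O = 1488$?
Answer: $- \frac{5957102}{125} \approx -47657.0$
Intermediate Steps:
$d{\left(g,F \right)} = \left(F + g + g^{2}\right)^{2}$ ($d{\left(g,F \right)} = \left(\left(g^{2} + g\right) + F\right)^{2} = \left(\left(g + g^{2}\right) + F\right)^{2} = \left(F + g + g^{2}\right)^{2}$)
$\frac{d{\left(-66,-62 \right)} - 4678}{-1863 + O} = \frac{\left(-62 - 66 + \left(-66\right)^{2}\right)^{2} - 4678}{-1863 + 1488} = \frac{\left(-62 - 66 + 4356\right)^{2} - 4678}{-375} = \left(4228^{2} - 4678\right) \left(- \frac{1}{375}\right) = \left(17875984 - 4678\right) \left(- \frac{1}{375}\right) = 17871306 \left(- \frac{1}{375}\right) = - \frac{5957102}{125}$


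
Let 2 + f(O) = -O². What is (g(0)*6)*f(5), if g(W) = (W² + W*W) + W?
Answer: 0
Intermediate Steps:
f(O) = -2 - O²
g(W) = W + 2*W² (g(W) = (W² + W²) + W = 2*W² + W = W + 2*W²)
(g(0)*6)*f(5) = ((0*(1 + 2*0))*6)*(-2 - 1*5²) = ((0*(1 + 0))*6)*(-2 - 1*25) = ((0*1)*6)*(-2 - 25) = (0*6)*(-27) = 0*(-27) = 0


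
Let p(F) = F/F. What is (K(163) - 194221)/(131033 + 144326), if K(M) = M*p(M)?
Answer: -194058/275359 ≈ -0.70475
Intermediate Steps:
p(F) = 1
K(M) = M (K(M) = M*1 = M)
(K(163) - 194221)/(131033 + 144326) = (163 - 194221)/(131033 + 144326) = -194058/275359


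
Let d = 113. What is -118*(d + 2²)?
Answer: -13806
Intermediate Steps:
-118*(d + 2²) = -118*(113 + 2²) = -118*(113 + 4) = -118*117 = -13806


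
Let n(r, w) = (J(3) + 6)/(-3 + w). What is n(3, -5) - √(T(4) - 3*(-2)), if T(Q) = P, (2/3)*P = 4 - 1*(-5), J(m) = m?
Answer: -9/8 - √78/2 ≈ -5.5409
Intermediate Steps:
P = 27/2 (P = 3*(4 - 1*(-5))/2 = 3*(4 + 5)/2 = (3/2)*9 = 27/2 ≈ 13.500)
T(Q) = 27/2
n(r, w) = 9/(-3 + w) (n(r, w) = (3 + 6)/(-3 + w) = 9/(-3 + w))
n(3, -5) - √(T(4) - 3*(-2)) = 9/(-3 - 5) - √(27/2 - 3*(-2)) = 9/(-8) - √(27/2 + 6) = 9*(-⅛) - √(39/2) = -9/8 - √78/2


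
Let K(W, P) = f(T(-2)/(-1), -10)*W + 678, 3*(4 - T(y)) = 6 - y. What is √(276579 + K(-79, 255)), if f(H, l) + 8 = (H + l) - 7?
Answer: 346*√21/3 ≈ 528.52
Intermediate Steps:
T(y) = 2 + y/3 (T(y) = 4 - (6 - y)/3 = 4 + (-2 + y/3) = 2 + y/3)
f(H, l) = -15 + H + l (f(H, l) = -8 + ((H + l) - 7) = -8 + (-7 + H + l) = -15 + H + l)
K(W, P) = 678 - 79*W/3 (K(W, P) = (-15 + (2 + (⅓)*(-2))/(-1) - 10)*W + 678 = (-15 + (2 - ⅔)*(-1) - 10)*W + 678 = (-15 + (4/3)*(-1) - 10)*W + 678 = (-15 - 4/3 - 10)*W + 678 = -79*W/3 + 678 = 678 - 79*W/3)
√(276579 + K(-79, 255)) = √(276579 + (678 - 79/3*(-79))) = √(276579 + (678 + 6241/3)) = √(276579 + 8275/3) = √(838012/3) = 346*√21/3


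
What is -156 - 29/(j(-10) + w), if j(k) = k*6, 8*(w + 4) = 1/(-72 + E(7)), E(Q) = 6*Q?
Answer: -2389356/15361 ≈ -155.55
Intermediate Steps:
w = -961/240 (w = -4 + 1/(8*(-72 + 6*7)) = -4 + 1/(8*(-72 + 42)) = -4 + (⅛)/(-30) = -4 + (⅛)*(-1/30) = -4 - 1/240 = -961/240 ≈ -4.0042)
j(k) = 6*k
-156 - 29/(j(-10) + w) = -156 - 29/(6*(-10) - 961/240) = -156 - 29/(-60 - 961/240) = -156 - 29/(-15361/240) = -156 - 29*(-240/15361) = -156 + 6960/15361 = -2389356/15361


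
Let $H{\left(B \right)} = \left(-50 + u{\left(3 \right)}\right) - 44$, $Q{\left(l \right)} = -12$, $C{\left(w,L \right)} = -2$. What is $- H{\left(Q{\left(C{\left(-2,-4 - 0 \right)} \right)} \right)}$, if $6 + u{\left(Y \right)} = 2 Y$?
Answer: $94$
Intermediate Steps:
$u{\left(Y \right)} = -6 + 2 Y$
$H{\left(B \right)} = -94$ ($H{\left(B \right)} = \left(-50 + \left(-6 + 2 \cdot 3\right)\right) - 44 = \left(-50 + \left(-6 + 6\right)\right) - 44 = \left(-50 + 0\right) - 44 = -50 - 44 = -94$)
$- H{\left(Q{\left(C{\left(-2,-4 - 0 \right)} \right)} \right)} = \left(-1\right) \left(-94\right) = 94$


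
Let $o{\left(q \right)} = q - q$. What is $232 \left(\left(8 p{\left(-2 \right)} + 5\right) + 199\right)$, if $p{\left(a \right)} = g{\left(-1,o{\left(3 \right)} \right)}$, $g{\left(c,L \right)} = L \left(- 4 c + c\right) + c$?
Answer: $45472$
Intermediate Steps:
$o{\left(q \right)} = 0$
$g{\left(c,L \right)} = c - 3 L c$ ($g{\left(c,L \right)} = L \left(- 3 c\right) + c = - 3 L c + c = c - 3 L c$)
$p{\left(a \right)} = -1$ ($p{\left(a \right)} = - (1 - 0) = - (1 + 0) = \left(-1\right) 1 = -1$)
$232 \left(\left(8 p{\left(-2 \right)} + 5\right) + 199\right) = 232 \left(\left(8 \left(-1\right) + 5\right) + 199\right) = 232 \left(\left(-8 + 5\right) + 199\right) = 232 \left(-3 + 199\right) = 232 \cdot 196 = 45472$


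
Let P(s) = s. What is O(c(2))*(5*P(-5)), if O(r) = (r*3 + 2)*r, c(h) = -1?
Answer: -25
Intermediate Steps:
O(r) = r*(2 + 3*r) (O(r) = (3*r + 2)*r = (2 + 3*r)*r = r*(2 + 3*r))
O(c(2))*(5*P(-5)) = (-(2 + 3*(-1)))*(5*(-5)) = -(2 - 3)*(-25) = -1*(-1)*(-25) = 1*(-25) = -25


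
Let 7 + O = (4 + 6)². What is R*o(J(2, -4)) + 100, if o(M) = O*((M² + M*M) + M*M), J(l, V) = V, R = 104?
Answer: 464356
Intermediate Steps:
O = 93 (O = -7 + (4 + 6)² = -7 + 10² = -7 + 100 = 93)
o(M) = 279*M² (o(M) = 93*((M² + M*M) + M*M) = 93*((M² + M²) + M²) = 93*(2*M² + M²) = 93*(3*M²) = 279*M²)
R*o(J(2, -4)) + 100 = 104*(279*(-4)²) + 100 = 104*(279*16) + 100 = 104*4464 + 100 = 464256 + 100 = 464356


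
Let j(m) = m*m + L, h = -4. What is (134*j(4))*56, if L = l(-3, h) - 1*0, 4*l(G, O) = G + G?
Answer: 108808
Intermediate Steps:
l(G, O) = G/2 (l(G, O) = (G + G)/4 = (2*G)/4 = G/2)
L = -3/2 (L = (½)*(-3) - 1*0 = -3/2 + 0 = -3/2 ≈ -1.5000)
j(m) = -3/2 + m² (j(m) = m*m - 3/2 = m² - 3/2 = -3/2 + m²)
(134*j(4))*56 = (134*(-3/2 + 4²))*56 = (134*(-3/2 + 16))*56 = (134*(29/2))*56 = 1943*56 = 108808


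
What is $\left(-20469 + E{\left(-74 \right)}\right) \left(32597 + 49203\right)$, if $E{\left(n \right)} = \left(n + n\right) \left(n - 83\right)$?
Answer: $226340600$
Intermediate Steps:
$E{\left(n \right)} = 2 n \left(-83 + n\right)$
$\left(-20469 + E{\left(-74 \right)}\right) \left(32597 + 49203\right) = \left(-20469 + 2 \left(-74\right) \left(-83 - 74\right)\right) \left(32597 + 49203\right) = \left(-20469 + 2 \left(-74\right) \left(-157\right)\right) 81800 = \left(-20469 + 23236\right) 81800 = 2767 \cdot 81800 = 226340600$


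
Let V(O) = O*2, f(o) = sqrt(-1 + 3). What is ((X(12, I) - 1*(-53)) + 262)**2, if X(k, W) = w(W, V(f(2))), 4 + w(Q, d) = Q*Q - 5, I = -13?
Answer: 225625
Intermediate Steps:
f(o) = sqrt(2)
V(O) = 2*O
w(Q, d) = -9 + Q**2 (w(Q, d) = -4 + (Q*Q - 5) = -4 + (Q**2 - 5) = -4 + (-5 + Q**2) = -9 + Q**2)
X(k, W) = -9 + W**2
((X(12, I) - 1*(-53)) + 262)**2 = (((-9 + (-13)**2) - 1*(-53)) + 262)**2 = (((-9 + 169) + 53) + 262)**2 = ((160 + 53) + 262)**2 = (213 + 262)**2 = 475**2 = 225625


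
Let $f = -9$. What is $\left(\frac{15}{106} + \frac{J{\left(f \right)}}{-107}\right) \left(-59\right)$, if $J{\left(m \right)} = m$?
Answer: $- \frac{150981}{11342} \approx -13.312$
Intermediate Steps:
$\left(\frac{15}{106} + \frac{J{\left(f \right)}}{-107}\right) \left(-59\right) = \left(\frac{15}{106} - \frac{9}{-107}\right) \left(-59\right) = \left(15 \cdot \frac{1}{106} - - \frac{9}{107}\right) \left(-59\right) = \left(\frac{15}{106} + \frac{9}{107}\right) \left(-59\right) = \frac{2559}{11342} \left(-59\right) = - \frac{150981}{11342}$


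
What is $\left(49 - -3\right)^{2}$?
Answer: $2704$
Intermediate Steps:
$\left(49 - -3\right)^{2} = \left(49 + 3\right)^{2} = 52^{2} = 2704$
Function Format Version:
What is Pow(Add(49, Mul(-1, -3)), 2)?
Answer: 2704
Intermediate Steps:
Pow(Add(49, Mul(-1, -3)), 2) = Pow(Add(49, 3), 2) = Pow(52, 2) = 2704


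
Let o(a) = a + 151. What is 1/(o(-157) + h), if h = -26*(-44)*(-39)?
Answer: -1/44622 ≈ -2.2410e-5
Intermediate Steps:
o(a) = 151 + a
h = -44616 (h = 1144*(-39) = -44616)
1/(o(-157) + h) = 1/((151 - 157) - 44616) = 1/(-6 - 44616) = 1/(-44622) = -1/44622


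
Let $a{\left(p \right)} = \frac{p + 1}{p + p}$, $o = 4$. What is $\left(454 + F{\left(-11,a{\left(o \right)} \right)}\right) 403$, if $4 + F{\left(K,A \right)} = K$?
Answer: $176917$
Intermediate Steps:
$a{\left(p \right)} = \frac{1 + p}{2 p}$
$F{\left(K,A \right)} = -4 + K$
$\left(454 + F{\left(-11,a{\left(o \right)} \right)}\right) 403 = \left(454 - 15\right) 403 = 439 \cdot 403 = 176917$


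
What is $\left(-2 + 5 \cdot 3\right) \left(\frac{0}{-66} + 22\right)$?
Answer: $286$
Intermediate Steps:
$\left(-2 + 5 \cdot 3\right) \left(\frac{0}{-66} + 22\right) = \left(-2 + 15\right) \left(0 \left(- \frac{1}{66}\right) + 22\right) = 13 \left(0 + 22\right) = 13 \cdot 22 = 286$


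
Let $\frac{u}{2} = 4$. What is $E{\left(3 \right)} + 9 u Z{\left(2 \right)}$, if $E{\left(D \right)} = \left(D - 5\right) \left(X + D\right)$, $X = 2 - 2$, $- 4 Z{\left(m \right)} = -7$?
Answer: $120$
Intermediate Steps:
$Z{\left(m \right)} = \frac{7}{4}$ ($Z{\left(m \right)} = \left(- \frac{1}{4}\right) \left(-7\right) = \frac{7}{4}$)
$X = 0$ ($X = 2 - 2 = 0$)
$u = 8$ ($u = 2 \cdot 4 = 8$)
$E{\left(D \right)} = D \left(-5 + D\right)$ ($E{\left(D \right)} = \left(D - 5\right) \left(0 + D\right) = \left(-5 + D\right) D = D \left(-5 + D\right)$)
$E{\left(3 \right)} + 9 u Z{\left(2 \right)} = 3 \left(-5 + 3\right) + 9 \cdot 8 \cdot \frac{7}{4} = 3 \left(-2\right) + 72 \cdot \frac{7}{4} = -6 + 126 = 120$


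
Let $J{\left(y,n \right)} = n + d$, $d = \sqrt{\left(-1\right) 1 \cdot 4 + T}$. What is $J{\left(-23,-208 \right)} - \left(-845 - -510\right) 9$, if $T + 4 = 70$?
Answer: $2807 + \sqrt{62} \approx 2814.9$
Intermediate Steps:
$T = 66$ ($T = -4 + 70 = 66$)
$d = \sqrt{62}$ ($d = \sqrt{\left(-1\right) 1 \cdot 4 + 66} = \sqrt{\left(-1\right) 4 + 66} = \sqrt{-4 + 66} = \sqrt{62} \approx 7.874$)
$J{\left(y,n \right)} = n + \sqrt{62}$
$J{\left(-23,-208 \right)} - \left(-845 - -510\right) 9 = \left(-208 + \sqrt{62}\right) - \left(-845 - -510\right) 9 = \left(-208 + \sqrt{62}\right) - \left(-845 + 510\right) 9 = \left(-208 + \sqrt{62}\right) - \left(-335\right) 9 = \left(-208 + \sqrt{62}\right) - -3015 = \left(-208 + \sqrt{62}\right) + 3015 = 2807 + \sqrt{62}$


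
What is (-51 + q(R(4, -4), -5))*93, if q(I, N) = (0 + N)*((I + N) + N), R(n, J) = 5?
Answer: -2418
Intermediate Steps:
q(I, N) = N*(I + 2*N)
(-51 + q(R(4, -4), -5))*93 = (-51 - 5*(5 + 2*(-5)))*93 = (-51 - 5*(5 - 10))*93 = (-51 - 5*(-5))*93 = (-51 + 25)*93 = -26*93 = -2418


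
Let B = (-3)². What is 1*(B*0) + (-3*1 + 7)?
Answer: 4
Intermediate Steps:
B = 9
1*(B*0) + (-3*1 + 7) = 1*(9*0) + (-3*1 + 7) = 1*0 + (-3 + 7) = 0 + 4 = 4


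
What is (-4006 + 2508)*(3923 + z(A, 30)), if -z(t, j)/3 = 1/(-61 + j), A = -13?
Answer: -182180768/31 ≈ -5.8768e+6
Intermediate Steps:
z(t, j) = -3/(-61 + j)
(-4006 + 2508)*(3923 + z(A, 30)) = (-4006 + 2508)*(3923 - 3/(-61 + 30)) = -1498*(3923 - 3/(-31)) = -1498*(3923 - 3*(-1/31)) = -1498*(3923 + 3/31) = -1498*121616/31 = -182180768/31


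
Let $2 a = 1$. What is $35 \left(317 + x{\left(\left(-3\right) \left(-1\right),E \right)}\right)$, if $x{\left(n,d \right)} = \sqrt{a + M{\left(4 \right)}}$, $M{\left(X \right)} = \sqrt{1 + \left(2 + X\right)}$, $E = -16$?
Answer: $11095 + \frac{35 \sqrt{2 + 4 \sqrt{7}}}{2} \approx 11157.0$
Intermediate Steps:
$a = \frac{1}{2}$ ($a = \frac{1}{2} \cdot 1 = \frac{1}{2} \approx 0.5$)
$M{\left(X \right)} = \sqrt{3 + X}$
$x{\left(n,d \right)} = \sqrt{\frac{1}{2} + \sqrt{7}}$ ($x{\left(n,d \right)} = \sqrt{\frac{1}{2} + \sqrt{3 + 4}} = \sqrt{\frac{1}{2} + \sqrt{7}}$)
$35 \left(317 + x{\left(\left(-3\right) \left(-1\right),E \right)}\right) = 35 \left(317 + \frac{\sqrt{2 + 4 \sqrt{7}}}{2}\right) = 11095 + \frac{35 \sqrt{2 + 4 \sqrt{7}}}{2}$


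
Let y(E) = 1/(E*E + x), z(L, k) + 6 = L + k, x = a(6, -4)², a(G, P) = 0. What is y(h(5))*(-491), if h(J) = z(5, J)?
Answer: -491/16 ≈ -30.688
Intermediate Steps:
x = 0 (x = 0² = 0)
z(L, k) = -6 + L + k (z(L, k) = -6 + (L + k) = -6 + L + k)
h(J) = -1 + J (h(J) = -6 + 5 + J = -1 + J)
y(E) = E⁻² (y(E) = 1/(E*E + 0) = 1/(E² + 0) = 1/(E²) = E⁻²)
y(h(5))*(-491) = -491/(-1 + 5)² = -491/4² = (1/16)*(-491) = -491/16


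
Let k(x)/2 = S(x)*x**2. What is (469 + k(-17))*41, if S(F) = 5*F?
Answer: -1995101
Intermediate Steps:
k(x) = 10*x**3 (k(x) = 2*((5*x)*x**2) = 2*(5*x**3) = 10*x**3)
(469 + k(-17))*41 = (469 + 10*(-17)**3)*41 = (469 + 10*(-4913))*41 = (469 - 49130)*41 = -48661*41 = -1995101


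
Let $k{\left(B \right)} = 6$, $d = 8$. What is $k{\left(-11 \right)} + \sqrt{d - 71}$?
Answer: $6 + 3 i \sqrt{7} \approx 6.0 + 7.9373 i$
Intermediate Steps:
$k{\left(-11 \right)} + \sqrt{d - 71} = 6 + \sqrt{8 - 71} = 6 + \sqrt{-63} = 6 + 3 i \sqrt{7}$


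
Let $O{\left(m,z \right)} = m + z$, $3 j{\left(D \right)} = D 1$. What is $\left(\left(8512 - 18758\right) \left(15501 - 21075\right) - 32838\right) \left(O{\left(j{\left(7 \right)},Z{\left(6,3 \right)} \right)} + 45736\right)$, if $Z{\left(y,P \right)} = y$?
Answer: $2611011800426$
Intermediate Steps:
$j{\left(D \right)} = \frac{D}{3}$ ($j{\left(D \right)} = \frac{D 1}{3} = \frac{D}{3}$)
$\left(\left(8512 - 18758\right) \left(15501 - 21075\right) - 32838\right) \left(O{\left(j{\left(7 \right)},Z{\left(6,3 \right)} \right)} + 45736\right) = \left(\left(8512 - 18758\right) \left(15501 - 21075\right) - 32838\right) \left(\left(\frac{1}{3} \cdot 7 + 6\right) + 45736\right) = \left(\left(-10246\right) \left(-5574\right) - 32838\right) \left(\left(\frac{7}{3} + 6\right) + 45736\right) = \left(57111204 - 32838\right) \left(\frac{25}{3} + 45736\right) = 57078366 \cdot \frac{137233}{3} = 2611011800426$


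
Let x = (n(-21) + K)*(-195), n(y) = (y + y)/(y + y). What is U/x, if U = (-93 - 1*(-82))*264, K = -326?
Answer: -968/21125 ≈ -0.045823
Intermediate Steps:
n(y) = 1 (n(y) = (2*y)/((2*y)) = (2*y)*(1/(2*y)) = 1)
U = -2904 (U = (-93 + 82)*264 = -11*264 = -2904)
x = 63375 (x = (1 - 326)*(-195) = -325*(-195) = 63375)
U/x = -2904/63375 = -2904*1/63375 = -968/21125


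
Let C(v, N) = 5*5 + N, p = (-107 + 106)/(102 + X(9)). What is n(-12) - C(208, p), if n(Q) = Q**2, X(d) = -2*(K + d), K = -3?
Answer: 10711/90 ≈ 119.01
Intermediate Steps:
X(d) = 6 - 2*d (X(d) = -2*(-3 + d) = 6 - 2*d)
p = -1/90 (p = (-107 + 106)/(102 + (6 - 2*9)) = -1/(102 + (6 - 18)) = -1/(102 - 12) = -1/90 ≈ -0.011111)
C(v, N) = 25 + N
n(-12) - C(208, p) = (-12)**2 - (25 - 1/90) = 144 - 1*2249/90 = 144 - 2249/90 = 10711/90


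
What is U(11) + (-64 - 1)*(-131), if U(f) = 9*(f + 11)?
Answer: 8713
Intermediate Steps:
U(f) = 99 + 9*f (U(f) = 9*(11 + f) = 99 + 9*f)
U(11) + (-64 - 1)*(-131) = (99 + 9*11) + (-64 - 1)*(-131) = (99 + 99) - 65*(-131) = 198 + 8515 = 8713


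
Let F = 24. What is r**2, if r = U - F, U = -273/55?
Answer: 2537649/3025 ≈ 838.89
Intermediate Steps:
U = -273/55 (U = -273*1/55 = -273/55 ≈ -4.9636)
r = -1593/55 (r = -273/55 - 1*24 = -273/55 - 24 = -1593/55 ≈ -28.964)
r**2 = (-1593/55)**2 = 2537649/3025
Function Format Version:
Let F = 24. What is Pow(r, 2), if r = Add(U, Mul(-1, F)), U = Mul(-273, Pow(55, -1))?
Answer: Rational(2537649, 3025) ≈ 838.89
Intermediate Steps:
U = Rational(-273, 55) (U = Mul(-273, Rational(1, 55)) = Rational(-273, 55) ≈ -4.9636)
r = Rational(-1593, 55) (r = Add(Rational(-273, 55), Mul(-1, 24)) = Add(Rational(-273, 55), -24) = Rational(-1593, 55) ≈ -28.964)
Pow(r, 2) = Pow(Rational(-1593, 55), 2) = Rational(2537649, 3025)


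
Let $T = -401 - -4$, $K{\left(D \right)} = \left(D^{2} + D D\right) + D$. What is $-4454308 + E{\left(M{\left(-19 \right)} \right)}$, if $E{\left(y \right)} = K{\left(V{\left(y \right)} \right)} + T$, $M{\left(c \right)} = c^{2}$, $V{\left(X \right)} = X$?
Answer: $-4193702$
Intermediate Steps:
$K{\left(D \right)} = D + 2 D^{2}$ ($K{\left(D \right)} = \left(D^{2} + D^{2}\right) + D = 2 D^{2} + D = D + 2 D^{2}$)
$T = -397$ ($T = -401 + 4 = -397$)
$E{\left(y \right)} = -397 + y \left(1 + 2 y\right)$ ($E{\left(y \right)} = y \left(1 + 2 y\right) - 397 = -397 + y \left(1 + 2 y\right)$)
$-4454308 + E{\left(M{\left(-19 \right)} \right)} = -4454308 - \left(397 - \left(-19\right)^{2} \left(1 + 2 \left(-19\right)^{2}\right)\right) = -4454308 - \left(397 - 361 \left(1 + 2 \cdot 361\right)\right) = -4454308 - \left(397 - 361 \left(1 + 722\right)\right) = -4454308 + \left(-397 + 361 \cdot 723\right) = -4454308 + \left(-397 + 261003\right) = -4454308 + 260606 = -4193702$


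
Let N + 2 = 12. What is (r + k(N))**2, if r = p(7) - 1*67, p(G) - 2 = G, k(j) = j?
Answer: 2304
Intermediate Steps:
N = 10 (N = -2 + 12 = 10)
p(G) = 2 + G
r = -58 (r = (2 + 7) - 1*67 = 9 - 67 = -58)
(r + k(N))**2 = (-58 + 10)**2 = (-48)**2 = 2304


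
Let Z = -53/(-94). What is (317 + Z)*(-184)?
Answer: -2746292/47 ≈ -58432.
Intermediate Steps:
Z = 53/94 (Z = -53*(-1/94) = 53/94 ≈ 0.56383)
(317 + Z)*(-184) = (317 + 53/94)*(-184) = (29851/94)*(-184) = -2746292/47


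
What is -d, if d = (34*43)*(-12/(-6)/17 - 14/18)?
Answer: 8686/9 ≈ 965.11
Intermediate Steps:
d = -8686/9 (d = 1462*(-12*(-1/6)*(1/17) - 14*1/18) = 1462*(2*(1/17) - 7/9) = 1462*(2/17 - 7/9) = 1462*(-101/153) = -8686/9 ≈ -965.11)
-d = -1*(-8686/9) = 8686/9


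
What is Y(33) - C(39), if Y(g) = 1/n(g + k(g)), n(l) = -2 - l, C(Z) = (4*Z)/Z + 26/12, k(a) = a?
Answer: -1261/204 ≈ -6.1814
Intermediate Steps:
C(Z) = 37/6 (C(Z) = 4 + 26*(1/12) = 4 + 13/6 = 37/6)
Y(g) = 1/(-2 - 2*g) (Y(g) = 1/(-2 - (g + g)) = 1/(-2 - 2*g))
Y(33) - C(39) = -1/(2 + 2*33) - 1*37/6 = -1/(2 + 66) - 37/6 = -1/68 - 37/6 = -1261/204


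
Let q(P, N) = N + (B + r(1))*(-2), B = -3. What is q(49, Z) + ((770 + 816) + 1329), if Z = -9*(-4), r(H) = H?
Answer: 2955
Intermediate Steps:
Z = 36
q(P, N) = 4 + N (q(P, N) = N + (-3 + 1)*(-2) = N - 2*(-2) = N + 4 = 4 + N)
q(49, Z) + ((770 + 816) + 1329) = (4 + 36) + ((770 + 816) + 1329) = 40 + (1586 + 1329) = 40 + 2915 = 2955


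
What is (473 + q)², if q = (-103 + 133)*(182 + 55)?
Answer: 57501889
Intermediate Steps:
q = 7110 (q = 30*237 = 7110)
(473 + q)² = (473 + 7110)² = 7583² = 57501889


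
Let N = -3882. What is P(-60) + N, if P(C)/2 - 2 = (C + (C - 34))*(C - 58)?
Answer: 32466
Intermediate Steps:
P(C) = 4 + 2*(-58 + C)*(-34 + 2*C) (P(C) = 4 + 2*((C + (C - 34))*(C - 58)) = 4 + 2*((C + (-34 + C))*(-58 + C)) = 4 + 2*((-34 + 2*C)*(-58 + C)) = 4 + 2*((-58 + C)*(-34 + 2*C)) = 4 + 2*(-58 + C)*(-34 + 2*C))
P(-60) + N = (3948 - 300*(-60) + 4*(-60)**2) - 3882 = (3948 + 18000 + 4*3600) - 3882 = (3948 + 18000 + 14400) - 3882 = 36348 - 3882 = 32466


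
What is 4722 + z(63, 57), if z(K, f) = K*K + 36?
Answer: 8727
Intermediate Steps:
z(K, f) = 36 + K² (z(K, f) = K² + 36 = 36 + K²)
4722 + z(63, 57) = 4722 + (36 + 63²) = 4722 + (36 + 3969) = 4722 + 4005 = 8727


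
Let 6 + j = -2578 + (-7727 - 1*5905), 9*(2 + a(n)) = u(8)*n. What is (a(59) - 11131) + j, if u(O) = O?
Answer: -245669/9 ≈ -27297.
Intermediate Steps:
a(n) = -2 + 8*n/9 (a(n) = -2 + (8*n)/9 = -2 + 8*n/9)
j = -16216 (j = -6 + (-2578 + (-7727 - 1*5905)) = -6 + (-2578 + (-7727 - 5905)) = -6 + (-2578 - 13632) = -6 - 16210 = -16216)
(a(59) - 11131) + j = ((-2 + (8/9)*59) - 11131) - 16216 = ((-2 + 472/9) - 11131) - 16216 = (454/9 - 11131) - 16216 = -99725/9 - 16216 = -245669/9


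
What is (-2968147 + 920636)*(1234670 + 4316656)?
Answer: -11366401049586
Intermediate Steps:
(-2968147 + 920636)*(1234670 + 4316656) = -2047511*5551326 = -11366401049586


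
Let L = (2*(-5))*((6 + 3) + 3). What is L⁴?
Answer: 207360000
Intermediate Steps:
L = -120 (L = -10*(9 + 3) = -10*12 = -120)
L⁴ = (-120)⁴ = 207360000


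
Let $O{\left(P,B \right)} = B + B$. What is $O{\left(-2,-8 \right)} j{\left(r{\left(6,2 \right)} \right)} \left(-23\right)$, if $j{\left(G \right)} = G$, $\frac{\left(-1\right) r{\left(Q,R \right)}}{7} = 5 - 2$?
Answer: $-7728$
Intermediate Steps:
$O{\left(P,B \right)} = 2 B$
$r{\left(Q,R \right)} = -21$ ($r{\left(Q,R \right)} = - 7 \left(5 - 2\right) = \left(-7\right) 3 = -21$)
$O{\left(-2,-8 \right)} j{\left(r{\left(6,2 \right)} \right)} \left(-23\right) = 2 \left(-8\right) \left(-21\right) \left(-23\right) = \left(-16\right) \left(-21\right) \left(-23\right) = 336 \left(-23\right) = -7728$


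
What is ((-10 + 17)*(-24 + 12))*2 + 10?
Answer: -158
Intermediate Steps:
((-10 + 17)*(-24 + 12))*2 + 10 = (7*(-12))*2 + 10 = -84*2 + 10 = -168 + 10 = -158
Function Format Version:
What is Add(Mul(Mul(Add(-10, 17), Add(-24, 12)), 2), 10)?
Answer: -158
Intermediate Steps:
Add(Mul(Mul(Add(-10, 17), Add(-24, 12)), 2), 10) = Add(Mul(Mul(7, -12), 2), 10) = Add(Mul(-84, 2), 10) = Add(-168, 10) = -158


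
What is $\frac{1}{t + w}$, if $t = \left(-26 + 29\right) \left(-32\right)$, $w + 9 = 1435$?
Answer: $\frac{1}{1330} \approx 0.00075188$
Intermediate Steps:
$w = 1426$ ($w = -9 + 1435 = 1426$)
$t = -96$ ($t = 3 \left(-32\right) = -96$)
$\frac{1}{t + w} = \frac{1}{-96 + 1426} = \frac{1}{1330}$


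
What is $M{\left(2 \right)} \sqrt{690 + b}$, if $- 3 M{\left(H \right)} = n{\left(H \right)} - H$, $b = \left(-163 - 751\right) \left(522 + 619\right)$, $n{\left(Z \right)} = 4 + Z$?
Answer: $- \frac{8 i \sqrt{260546}}{3} \approx - 1361.2 i$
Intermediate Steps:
$b = -1042874$ ($b = \left(-914\right) 1141 = -1042874$)
$M{\left(H \right)} = - \frac{4}{3}$ ($M{\left(H \right)} = - \frac{\left(4 + H\right) - H}{3} = \left(- \frac{1}{3}\right) 4 = - \frac{4}{3}$)
$M{\left(2 \right)} \sqrt{690 + b} = - \frac{4 \sqrt{690 - 1042874}}{3} = - \frac{4 \sqrt{-1042184}}{3} = - \frac{4 \cdot 2 i \sqrt{260546}}{3} = - \frac{8 i \sqrt{260546}}{3}$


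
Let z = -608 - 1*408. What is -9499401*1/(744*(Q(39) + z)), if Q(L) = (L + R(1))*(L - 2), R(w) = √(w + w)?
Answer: -1352081409/44538568 + 117159279*√2/44538568 ≈ -26.637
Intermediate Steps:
R(w) = √2*√w (R(w) = √(2*w) = √2*√w)
Q(L) = (-2 + L)*(L + √2) (Q(L) = (L + √2*√1)*(L - 2) = (L + √2*1)*(-2 + L) = (L + √2)*(-2 + L) = (-2 + L)*(L + √2))
z = -1016 (z = -608 - 408 = -1016)
-9499401*1/(744*(Q(39) + z)) = -9499401*1/(744*((39² - 2*39 - 2*√2 + 39*√2) - 1016)) = -9499401*1/(744*((1521 - 78 - 2*√2 + 39*√2) - 1016)) = -9499401*1/(744*((1443 + 37*√2) - 1016)) = -9499401*1/(744*(427 + 37*√2)) = -9499401/(317688 + 27528*√2)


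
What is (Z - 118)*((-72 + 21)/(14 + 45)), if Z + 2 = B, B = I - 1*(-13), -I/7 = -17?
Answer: -612/59 ≈ -10.373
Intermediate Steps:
I = 119 (I = -7*(-17) = 119)
B = 132 (B = 119 - 1*(-13) = 119 + 13 = 132)
Z = 130 (Z = -2 + 132 = 130)
(Z - 118)*((-72 + 21)/(14 + 45)) = (130 - 118)*((-72 + 21)/(14 + 45)) = 12*(-51/59) = -612/59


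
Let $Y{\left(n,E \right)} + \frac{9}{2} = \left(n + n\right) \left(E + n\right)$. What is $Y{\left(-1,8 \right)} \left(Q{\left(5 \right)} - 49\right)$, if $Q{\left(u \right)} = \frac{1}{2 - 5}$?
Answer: $\frac{2738}{3} \approx 912.67$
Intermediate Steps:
$Q{\left(u \right)} = - \frac{1}{3}$ ($Q{\left(u \right)} = \frac{1}{-3} = - \frac{1}{3}$)
$Y{\left(n,E \right)} = - \frac{9}{2} + 2 n \left(E + n\right)$ ($Y{\left(n,E \right)} = - \frac{9}{2} + \left(n + n\right) \left(E + n\right) = - \frac{9}{2} + 2 n \left(E + n\right)$)
$Y{\left(-1,8 \right)} \left(Q{\left(5 \right)} - 49\right) = \left(- \frac{9}{2} + 2 \left(-1\right)^{2} + 2 \cdot 8 \left(-1\right)\right) \left(- \frac{1}{3} - 49\right) = \left(- \frac{9}{2} + 2 \cdot 1 - 16\right) \left(- \frac{148}{3}\right) = \left(- \frac{9}{2} + 2 - 16\right) \left(- \frac{148}{3}\right) = \left(- \frac{37}{2}\right) \left(- \frac{148}{3}\right) = \frac{2738}{3}$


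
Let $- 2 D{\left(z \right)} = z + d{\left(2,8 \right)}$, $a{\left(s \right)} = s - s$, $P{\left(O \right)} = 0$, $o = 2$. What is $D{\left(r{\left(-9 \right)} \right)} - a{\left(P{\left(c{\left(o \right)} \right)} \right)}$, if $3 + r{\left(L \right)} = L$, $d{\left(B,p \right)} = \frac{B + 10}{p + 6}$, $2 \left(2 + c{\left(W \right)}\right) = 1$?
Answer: $\frac{39}{7} \approx 5.5714$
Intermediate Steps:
$c{\left(W \right)} = - \frac{3}{2}$ ($c{\left(W \right)} = -2 + \frac{1}{2} \cdot 1 = -2 + \frac{1}{2} = - \frac{3}{2}$)
$d{\left(B,p \right)} = \frac{10 + B}{6 + p}$
$r{\left(L \right)} = -3 + L$
$a{\left(s \right)} = 0$
$D{\left(z \right)} = - \frac{3}{7} - \frac{z}{2}$ ($D{\left(z \right)} = - \frac{z + \frac{10 + 2}{6 + 8}}{2} = - \frac{z + \frac{1}{14} \cdot 12}{2} = - \frac{z + \frac{6}{7}}{2} = - \frac{\frac{6}{7} + z}{2} = - \frac{3}{7} - \frac{z}{2}$)
$D{\left(r{\left(-9 \right)} \right)} - a{\left(P{\left(c{\left(o \right)} \right)} \right)} = \left(- \frac{3}{7} - \frac{-3 - 9}{2}\right) - 0 = \left(- \frac{3}{7} - -6\right) + 0 = \left(- \frac{3}{7} + 6\right) + 0 = \frac{39}{7} + 0 = \frac{39}{7}$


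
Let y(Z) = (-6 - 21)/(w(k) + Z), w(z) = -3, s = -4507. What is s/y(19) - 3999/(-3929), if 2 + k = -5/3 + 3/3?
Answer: 283436021/106083 ≈ 2671.8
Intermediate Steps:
k = -8/3 (k = -2 + (-5/3 + 3/3) = -2 + (-5*⅓ + 3*(⅓)) = -2 + (-5/3 + 1) = -2 - ⅔ = -8/3 ≈ -2.6667)
y(Z) = -27/(-3 + Z) (y(Z) = (-6 - 21)/(-3 + Z) = -27/(-3 + Z))
s/y(19) - 3999/(-3929) = -4507/((-27/(-3 + 19))) - 3999/(-3929) = -4507/((-27/16)) - 3999*(-1/3929) = -4507/((-27*1/16)) + 3999/3929 = -4507/(-27/16) + 3999/3929 = -4507*(-16/27) + 3999/3929 = 72112/27 + 3999/3929 = 283436021/106083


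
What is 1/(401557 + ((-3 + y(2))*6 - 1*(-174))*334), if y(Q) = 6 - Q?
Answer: 1/461677 ≈ 2.1660e-6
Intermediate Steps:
1/(401557 + ((-3 + y(2))*6 - 1*(-174))*334) = 1/(401557 + ((-3 + (6 - 1*2))*6 - 1*(-174))*334) = 1/(401557 + ((-3 + (6 - 2))*6 + 174)*334) = 1/(401557 + ((-3 + 4)*6 + 174)*334) = 1/(401557 + (1*6 + 174)*334) = 1/(401557 + (6 + 174)*334) = 1/(401557 + 180*334) = 1/(401557 + 60120) = 1/461677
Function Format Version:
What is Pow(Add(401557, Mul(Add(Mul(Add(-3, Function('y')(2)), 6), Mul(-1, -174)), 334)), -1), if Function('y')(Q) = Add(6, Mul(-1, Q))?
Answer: Rational(1, 461677) ≈ 2.1660e-6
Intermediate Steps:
Pow(Add(401557, Mul(Add(Mul(Add(-3, Function('y')(2)), 6), Mul(-1, -174)), 334)), -1) = Pow(Add(401557, Mul(Add(Mul(Add(-3, Add(6, Mul(-1, 2))), 6), Mul(-1, -174)), 334)), -1) = Pow(Add(401557, Mul(Add(Mul(Add(-3, Add(6, -2)), 6), 174), 334)), -1) = Pow(Add(401557, Mul(Add(Mul(Add(-3, 4), 6), 174), 334)), -1) = Pow(Add(401557, Mul(Add(Mul(1, 6), 174), 334)), -1) = Pow(Add(401557, Mul(Add(6, 174), 334)), -1) = Pow(Add(401557, Mul(180, 334)), -1) = Pow(Add(401557, 60120), -1) = Pow(461677, -1) = Rational(1, 461677)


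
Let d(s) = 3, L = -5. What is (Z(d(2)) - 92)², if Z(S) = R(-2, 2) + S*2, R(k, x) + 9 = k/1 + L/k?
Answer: 35721/4 ≈ 8930.3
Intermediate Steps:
R(k, x) = -9 + k - 5/k (R(k, x) = -9 + (k/1 - 5/k) = -9 + (k*1 - 5/k) = -9 + (k - 5/k) = -9 + k - 5/k)
Z(S) = -17/2 + 2*S (Z(S) = (-9 - 2 - 5/(-2)) + S*2 = (-9 - 2 - 5*(-½)) + 2*S = (-9 - 2 + 5/2) + 2*S = -17/2 + 2*S)
(Z(d(2)) - 92)² = ((-17/2 + 2*3) - 92)² = ((-17/2 + 6) - 92)² = (-5/2 - 92)² = (-189/2)² = 35721/4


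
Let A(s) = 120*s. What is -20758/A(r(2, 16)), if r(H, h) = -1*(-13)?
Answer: -10379/780 ≈ -13.306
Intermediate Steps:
r(H, h) = 13
-20758/A(r(2, 16)) = -20758/(120*13) = -20758/1560 = -20758*1/1560 = -10379/780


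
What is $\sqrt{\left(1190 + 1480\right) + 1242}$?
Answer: $2 \sqrt{978} \approx 62.546$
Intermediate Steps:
$\sqrt{\left(1190 + 1480\right) + 1242} = \sqrt{2670 + 1242} = \sqrt{3912} = 2 \sqrt{978}$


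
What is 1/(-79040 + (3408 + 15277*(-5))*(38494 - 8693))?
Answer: -1/2174866617 ≈ -4.5980e-10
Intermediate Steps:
1/(-79040 + (3408 + 15277*(-5))*(38494 - 8693)) = 1/(-79040 + (3408 - 76385)*29801) = 1/(-79040 - 72977*29801) = 1/(-79040 - 2174787577) = 1/(-2174866617) = -1/2174866617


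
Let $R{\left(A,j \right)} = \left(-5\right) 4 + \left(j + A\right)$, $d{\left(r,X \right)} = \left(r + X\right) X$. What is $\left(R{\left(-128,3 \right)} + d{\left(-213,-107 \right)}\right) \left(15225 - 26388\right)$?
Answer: $-380602485$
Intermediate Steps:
$d{\left(r,X \right)} = X \left(X + r\right)$ ($d{\left(r,X \right)} = \left(X + r\right) X = X \left(X + r\right)$)
$R{\left(A,j \right)} = -20 + A + j$ ($R{\left(A,j \right)} = -20 + \left(A + j\right) = -20 + A + j$)
$\left(R{\left(-128,3 \right)} + d{\left(-213,-107 \right)}\right) \left(15225 - 26388\right) = \left(\left(-20 - 128 + 3\right) - 107 \left(-107 - 213\right)\right) \left(15225 - 26388\right) = \left(-145 - -34240\right) \left(-11163\right) = \left(-145 + 34240\right) \left(-11163\right) = 34095 \left(-11163\right) = -380602485$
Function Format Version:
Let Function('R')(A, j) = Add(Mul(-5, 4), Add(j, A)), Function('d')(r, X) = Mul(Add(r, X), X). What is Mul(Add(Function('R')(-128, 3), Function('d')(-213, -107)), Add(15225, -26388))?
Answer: -380602485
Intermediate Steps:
Function('d')(r, X) = Mul(X, Add(X, r)) (Function('d')(r, X) = Mul(Add(X, r), X) = Mul(X, Add(X, r)))
Function('R')(A, j) = Add(-20, A, j) (Function('R')(A, j) = Add(-20, Add(A, j)) = Add(-20, A, j))
Mul(Add(Function('R')(-128, 3), Function('d')(-213, -107)), Add(15225, -26388)) = Mul(Add(Add(-20, -128, 3), Mul(-107, Add(-107, -213))), Add(15225, -26388)) = Mul(Add(-145, Mul(-107, -320)), -11163) = Mul(Add(-145, 34240), -11163) = Mul(34095, -11163) = -380602485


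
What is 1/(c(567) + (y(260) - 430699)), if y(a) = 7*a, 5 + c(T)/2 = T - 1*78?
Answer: -1/427911 ≈ -2.3369e-6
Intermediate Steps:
c(T) = -166 + 2*T (c(T) = -10 + 2*(T - 1*78) = -10 + 2*(T - 78) = -10 + 2*(-78 + T) = -10 + (-156 + 2*T) = -166 + 2*T)
1/(c(567) + (y(260) - 430699)) = 1/((-166 + 2*567) + (7*260 - 430699)) = 1/((-166 + 1134) + (1820 - 430699)) = 1/(968 - 428879) = 1/(-427911) = -1/427911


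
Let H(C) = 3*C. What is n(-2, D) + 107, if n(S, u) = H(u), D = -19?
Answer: 50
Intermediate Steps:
n(S, u) = 3*u
n(-2, D) + 107 = 3*(-19) + 107 = -57 + 107 = 50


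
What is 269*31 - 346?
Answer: 7993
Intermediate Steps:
269*31 - 346 = 8339 - 346 = 7993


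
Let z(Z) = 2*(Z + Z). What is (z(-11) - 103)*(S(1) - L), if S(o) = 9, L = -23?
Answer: -4704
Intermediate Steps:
z(Z) = 4*Z (z(Z) = 2*(2*Z) = 4*Z)
(z(-11) - 103)*(S(1) - L) = (4*(-11) - 103)*(9 - 1*(-23)) = (-44 - 103)*(9 + 23) = -147*32 = -4704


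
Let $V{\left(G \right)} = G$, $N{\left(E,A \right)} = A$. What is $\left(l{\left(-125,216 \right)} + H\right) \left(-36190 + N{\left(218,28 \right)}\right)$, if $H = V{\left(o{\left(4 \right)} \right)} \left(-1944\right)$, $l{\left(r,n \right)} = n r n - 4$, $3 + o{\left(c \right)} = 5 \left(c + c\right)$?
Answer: $213497988984$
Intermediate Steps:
$o{\left(c \right)} = -3 + 10 c$ ($o{\left(c \right)} = -3 + 5 \left(c + c\right) = -3 + 5 \cdot 2 c = -3 + 10 c$)
$l{\left(r,n \right)} = -4 + r n^{2}$ ($l{\left(r,n \right)} = r n^{2} - 4 = -4 + r n^{2}$)
$H = -71928$ ($H = \left(-3 + 10 \cdot 4\right) \left(-1944\right) = \left(-3 + 40\right) \left(-1944\right) = 37 \left(-1944\right) = -71928$)
$\left(l{\left(-125,216 \right)} + H\right) \left(-36190 + N{\left(218,28 \right)}\right) = \left(\left(-4 - 125 \cdot 216^{2}\right) - 71928\right) \left(-36190 + 28\right) = \left(\left(-4 - 5832000\right) - 71928\right) \left(-36162\right) = \left(-5832004 - 71928\right) \left(-36162\right) = \left(-5903932\right) \left(-36162\right) = 213497988984$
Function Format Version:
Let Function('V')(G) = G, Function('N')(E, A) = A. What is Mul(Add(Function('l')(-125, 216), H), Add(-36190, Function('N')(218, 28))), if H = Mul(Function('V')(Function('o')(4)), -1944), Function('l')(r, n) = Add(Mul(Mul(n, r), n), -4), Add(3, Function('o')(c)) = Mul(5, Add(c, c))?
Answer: 213497988984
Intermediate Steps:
Function('o')(c) = Add(-3, Mul(10, c)) (Function('o')(c) = Add(-3, Mul(5, Add(c, c))) = Add(-3, Mul(5, Mul(2, c))) = Add(-3, Mul(10, c)))
Function('l')(r, n) = Add(-4, Mul(r, Pow(n, 2))) (Function('l')(r, n) = Add(Mul(r, Pow(n, 2)), -4) = Add(-4, Mul(r, Pow(n, 2))))
H = -71928 (H = Mul(Add(-3, Mul(10, 4)), -1944) = Mul(Add(-3, 40), -1944) = Mul(37, -1944) = -71928)
Mul(Add(Function('l')(-125, 216), H), Add(-36190, Function('N')(218, 28))) = Mul(Add(Add(-4, Mul(-125, Pow(216, 2))), -71928), Add(-36190, 28)) = Mul(Add(Add(-4, Mul(-125, 46656)), -71928), -36162) = Mul(Add(Add(-4, -5832000), -71928), -36162) = Mul(Add(-5832004, -71928), -36162) = Mul(-5903932, -36162) = 213497988984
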